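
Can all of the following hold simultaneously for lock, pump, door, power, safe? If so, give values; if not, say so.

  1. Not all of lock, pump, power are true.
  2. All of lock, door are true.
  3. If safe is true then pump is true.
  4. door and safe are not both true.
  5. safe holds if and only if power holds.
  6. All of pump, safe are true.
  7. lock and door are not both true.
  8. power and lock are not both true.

Case lock = True:
  (2) forces door = True.
  Constraint (7) is violated (lock=T, door=T) — contradiction.
Case lock = False:
  Constraint (2) is violated (lock=F) — contradiction.
Both cases fail — unsatisfiable.

Unsatisfiable — no assignment works.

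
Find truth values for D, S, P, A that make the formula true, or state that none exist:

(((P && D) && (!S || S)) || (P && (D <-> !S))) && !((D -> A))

D: True, S: True, P: True, A: False

  ((P && D) && (!S || S)) || (P && (D <-> !S)) = True
    (P && D) && (!S || S) = True
      P && D = True
      !S || S = True
        !S = False
    P && (D <-> !S) = False
      D <-> !S = False
        !S = False
  !((D -> A)) = True
    D -> A = False
Both conjuncts True, so the formula holds.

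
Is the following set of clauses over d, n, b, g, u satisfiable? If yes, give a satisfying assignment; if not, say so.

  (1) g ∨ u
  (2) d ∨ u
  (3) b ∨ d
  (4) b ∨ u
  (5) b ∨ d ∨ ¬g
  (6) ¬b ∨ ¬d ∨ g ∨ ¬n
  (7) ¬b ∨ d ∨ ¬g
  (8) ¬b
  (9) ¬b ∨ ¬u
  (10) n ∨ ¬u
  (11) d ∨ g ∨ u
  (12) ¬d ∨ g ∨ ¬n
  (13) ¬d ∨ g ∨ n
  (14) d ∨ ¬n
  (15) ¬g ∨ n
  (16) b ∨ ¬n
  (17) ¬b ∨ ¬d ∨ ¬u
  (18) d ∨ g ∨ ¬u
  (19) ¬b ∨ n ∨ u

The formula is unsatisfiable.

Case b = True:
  Clause (¬b) is falsified — contradiction.
Case b = False:
  (b ∨ d) forces d = True.
  (b ∨ u) forces u = True.
  (n ∨ ¬u) forces n = True.
  Clause (b ∨ ¬n) is falsified — contradiction.
Both cases fail, so the formula is unsatisfiable.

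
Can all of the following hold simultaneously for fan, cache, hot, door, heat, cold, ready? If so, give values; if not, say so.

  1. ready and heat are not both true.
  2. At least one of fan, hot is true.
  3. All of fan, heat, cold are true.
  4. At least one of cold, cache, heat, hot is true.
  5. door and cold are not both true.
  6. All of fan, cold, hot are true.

fan = True, cache = True, hot = True, door = False, heat = True, cold = True, ready = False

  (1) ready=F, heat=T — not both ✓
  (2) {fan, hot}: 2 true — at least one ✓
  (3) {fan, heat, cold}: all 3 true ✓
  (4) {cold, cache, heat, hot}: 4 true — at least one ✓
  (5) door=F, cold=T — not both ✓
  (6) {fan, cold, hot}: all 3 true ✓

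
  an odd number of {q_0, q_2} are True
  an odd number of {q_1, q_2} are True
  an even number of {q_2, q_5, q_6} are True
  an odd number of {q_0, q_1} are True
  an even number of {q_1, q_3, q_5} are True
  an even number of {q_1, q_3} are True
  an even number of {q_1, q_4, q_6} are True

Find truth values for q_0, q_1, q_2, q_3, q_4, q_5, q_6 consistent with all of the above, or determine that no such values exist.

The formula is unsatisfiable.

Adding constraints 1, 2, 4 mod 2: every variable appears an even number of times on the left, so the left side is 0.
But the right sides sum to 1 (mod 2). 0 ≠ 1 — the system is inconsistent.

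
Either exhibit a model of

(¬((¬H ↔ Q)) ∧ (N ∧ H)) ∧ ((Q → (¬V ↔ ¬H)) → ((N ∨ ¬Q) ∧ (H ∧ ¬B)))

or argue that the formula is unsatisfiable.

B=F, H=T, N=T, Q=T, V=F

  ¬((¬H ↔ Q)) ∧ (N ∧ H) = True
    ¬((¬H ↔ Q)) = True
      ¬H ↔ Q = False
        ¬H = False
    N ∧ H = True
  (Q → (¬V ↔ ¬H)) → ((N ∨ ¬Q) ∧ (H ∧ ¬B)) = True
    Q → (¬V ↔ ¬H) = False
      ¬V ↔ ¬H = False
        ¬V = True
        ¬H = False
    (N ∨ ¬Q) ∧ (H ∧ ¬B) = True
      N ∨ ¬Q = True
        ¬Q = False
      H ∧ ¬B = True
        ¬B = True
Both conjuncts True, so the formula holds.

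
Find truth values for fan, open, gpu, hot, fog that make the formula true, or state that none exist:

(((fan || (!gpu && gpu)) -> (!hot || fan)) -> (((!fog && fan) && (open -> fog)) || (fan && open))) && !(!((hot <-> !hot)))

Unsatisfiable — no assignment works.

The conjunct !(!((hot <-> !hot))) is unsatisfiable on its own:
  hot=F: evaluates to False.
  hot=T: evaluates to False.
So the whole conjunction is unsatisfiable.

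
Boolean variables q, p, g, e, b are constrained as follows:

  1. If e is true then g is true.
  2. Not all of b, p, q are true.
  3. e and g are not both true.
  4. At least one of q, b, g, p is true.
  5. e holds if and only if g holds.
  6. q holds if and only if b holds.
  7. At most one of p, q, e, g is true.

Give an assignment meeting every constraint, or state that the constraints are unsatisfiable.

q = True; p = False; g = False; e = False; b = True

  (1) e=F ⇒ g: vacuous ✓
  (2) {b, p, q}: 2/3 true — not all ✓
  (3) e=F, g=F — not both ✓
  (4) {q, b, g, p}: 2 true — at least one ✓
  (5) e=F, g=F — same ✓
  (6) q=T, b=T — same ✓
  (7) {p, q, e, g}: 1 true — at most one ✓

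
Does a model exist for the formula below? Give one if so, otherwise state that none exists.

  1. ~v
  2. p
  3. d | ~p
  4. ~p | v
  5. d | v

No satisfying assignment exists.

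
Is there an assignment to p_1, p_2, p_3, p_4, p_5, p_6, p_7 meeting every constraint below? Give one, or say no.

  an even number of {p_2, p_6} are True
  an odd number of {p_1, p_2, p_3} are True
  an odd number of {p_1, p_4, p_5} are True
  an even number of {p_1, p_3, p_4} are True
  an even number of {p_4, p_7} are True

p_1: True; p_2: False; p_3: False; p_4: True; p_5: True; p_6: False; p_7: True

{p_2, p_6}: 0 true → even ✓
{p_1, p_2, p_3}: 1 true → odd ✓
{p_1, p_4, p_5}: 3 true → odd ✓
{p_1, p_3, p_4}: 2 true → even ✓
{p_4, p_7}: 2 true → even ✓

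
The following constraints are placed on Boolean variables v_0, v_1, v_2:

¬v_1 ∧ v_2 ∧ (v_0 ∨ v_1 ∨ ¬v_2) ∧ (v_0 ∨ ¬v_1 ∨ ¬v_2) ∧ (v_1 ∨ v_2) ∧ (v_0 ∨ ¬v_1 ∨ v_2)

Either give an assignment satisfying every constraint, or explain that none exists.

v_0 = True, v_1 = False, v_2 = True

Unit clause (¬v_1) forces v_1 = False.
Unit clause (v_2) forces v_2 = True.
In (v_0 ∨ v_1 ∨ ¬v_2) only v_0 is left, so v_0 = True.
All clauses satisfied.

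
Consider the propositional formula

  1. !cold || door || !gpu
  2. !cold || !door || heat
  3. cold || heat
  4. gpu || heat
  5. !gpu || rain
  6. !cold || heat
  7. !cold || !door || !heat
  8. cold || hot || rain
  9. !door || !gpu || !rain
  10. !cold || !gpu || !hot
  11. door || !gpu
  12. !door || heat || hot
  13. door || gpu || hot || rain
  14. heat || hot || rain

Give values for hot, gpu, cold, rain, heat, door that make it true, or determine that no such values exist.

hot=F, gpu=F, cold=F, rain=T, heat=T, door=F

Set hot = False.
Try gpu = True:
  (!gpu || rain) forces rain = True.
  (!door || !gpu || !rain) forces door = False.
  clause (door || !gpu) is falsified — backtrack.
So gpu = False.
  then (gpu || heat) forces heat = True.
Set cold = False.
  then (cold || hot || rain) forces rain = True.
Set door = False.
All clauses satisfied.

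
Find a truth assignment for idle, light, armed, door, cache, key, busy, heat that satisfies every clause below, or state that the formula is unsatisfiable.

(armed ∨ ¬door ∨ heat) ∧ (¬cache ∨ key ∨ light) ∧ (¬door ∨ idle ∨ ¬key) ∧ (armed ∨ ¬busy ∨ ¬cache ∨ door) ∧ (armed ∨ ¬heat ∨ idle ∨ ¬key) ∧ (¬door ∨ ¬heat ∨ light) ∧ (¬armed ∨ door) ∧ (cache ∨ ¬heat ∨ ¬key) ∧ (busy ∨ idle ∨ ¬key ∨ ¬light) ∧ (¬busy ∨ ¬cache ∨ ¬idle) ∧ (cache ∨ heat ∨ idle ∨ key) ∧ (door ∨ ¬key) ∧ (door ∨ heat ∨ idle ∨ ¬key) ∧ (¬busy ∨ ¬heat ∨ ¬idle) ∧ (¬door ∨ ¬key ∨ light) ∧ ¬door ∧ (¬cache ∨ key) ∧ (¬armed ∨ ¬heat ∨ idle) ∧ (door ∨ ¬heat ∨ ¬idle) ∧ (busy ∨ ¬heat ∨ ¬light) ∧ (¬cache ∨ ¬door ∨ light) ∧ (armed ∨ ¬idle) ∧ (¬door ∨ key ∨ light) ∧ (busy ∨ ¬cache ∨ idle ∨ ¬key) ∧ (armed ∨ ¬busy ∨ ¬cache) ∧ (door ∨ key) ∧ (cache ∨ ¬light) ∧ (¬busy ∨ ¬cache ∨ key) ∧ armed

No satisfying assignment exists.

Case armed = True:
  (¬armed ∨ door) forces door = True.
  Clause (¬door) is falsified — contradiction.
Case armed = False:
  Clause (armed) is falsified — contradiction.
Both cases fail, so the formula is unsatisfiable.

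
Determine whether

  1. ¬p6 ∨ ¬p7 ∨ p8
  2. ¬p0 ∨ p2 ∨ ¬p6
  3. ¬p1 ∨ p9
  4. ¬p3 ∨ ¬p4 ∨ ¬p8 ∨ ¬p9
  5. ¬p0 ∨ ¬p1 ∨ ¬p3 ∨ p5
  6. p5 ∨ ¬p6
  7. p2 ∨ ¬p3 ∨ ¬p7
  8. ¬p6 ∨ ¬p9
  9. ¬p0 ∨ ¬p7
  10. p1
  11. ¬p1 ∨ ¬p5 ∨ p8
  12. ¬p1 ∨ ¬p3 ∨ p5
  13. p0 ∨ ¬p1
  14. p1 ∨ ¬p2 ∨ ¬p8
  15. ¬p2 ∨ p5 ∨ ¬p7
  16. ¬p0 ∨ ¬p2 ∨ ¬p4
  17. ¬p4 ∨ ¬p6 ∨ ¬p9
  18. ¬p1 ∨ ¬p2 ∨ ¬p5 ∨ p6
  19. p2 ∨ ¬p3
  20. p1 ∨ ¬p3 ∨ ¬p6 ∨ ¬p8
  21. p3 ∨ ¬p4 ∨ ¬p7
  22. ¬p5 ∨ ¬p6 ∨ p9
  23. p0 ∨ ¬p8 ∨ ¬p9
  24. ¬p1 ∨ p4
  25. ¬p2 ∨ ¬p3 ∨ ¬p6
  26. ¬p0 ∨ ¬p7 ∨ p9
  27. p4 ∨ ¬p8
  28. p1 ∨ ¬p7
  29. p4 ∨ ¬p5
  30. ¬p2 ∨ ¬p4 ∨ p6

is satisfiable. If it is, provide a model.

Unit clause (p1) forces p1 = True.
In (p0 ∨ ¬p1) only p0 is left, so p0 = True.
In (¬p1 ∨ p4) only p4 is left, so p4 = True.
In (¬p1 ∨ p9) only p9 is left, so p9 = True.
In (¬p6 ∨ ¬p9) only ¬p6 is left, so p6 = False.
In (¬p0 ∨ ¬p7) only ¬p7 is left, so p7 = False.
In (¬p0 ∨ ¬p2 ∨ ¬p4) only ¬p2 is left, so p2 = False.
In (p2 ∨ ¬p3) only ¬p3 is left, so p3 = False.
Set p5 = False.
Set p8 = True.
All clauses satisfied.

p0=T; p1=T; p2=F; p3=F; p4=T; p5=F; p6=F; p7=F; p8=T; p9=T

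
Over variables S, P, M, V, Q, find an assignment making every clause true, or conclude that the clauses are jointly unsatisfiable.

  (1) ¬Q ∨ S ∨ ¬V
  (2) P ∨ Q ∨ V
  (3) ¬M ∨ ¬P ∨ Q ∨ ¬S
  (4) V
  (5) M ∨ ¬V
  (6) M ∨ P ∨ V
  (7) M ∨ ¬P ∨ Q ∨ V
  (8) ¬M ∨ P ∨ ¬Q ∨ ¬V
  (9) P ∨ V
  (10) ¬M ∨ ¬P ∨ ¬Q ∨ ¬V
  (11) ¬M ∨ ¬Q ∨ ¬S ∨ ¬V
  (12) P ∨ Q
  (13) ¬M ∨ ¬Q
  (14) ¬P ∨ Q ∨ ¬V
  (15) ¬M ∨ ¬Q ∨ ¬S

Case V = True:
  (M ∨ ¬V) forces M = True.
  (¬M ∨ ¬Q) forces Q = False.
  (P ∨ Q) forces P = True.
  Clause (¬P ∨ Q ∨ ¬V) is falsified — contradiction.
Case V = False:
  Clause (V) is falsified — contradiction.
Both cases fail, so the formula is unsatisfiable.

UNSATISFIABLE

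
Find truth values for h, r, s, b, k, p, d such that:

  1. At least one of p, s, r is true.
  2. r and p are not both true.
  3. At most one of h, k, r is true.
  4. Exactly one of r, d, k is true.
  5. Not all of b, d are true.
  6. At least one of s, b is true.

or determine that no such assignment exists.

h = False; r = False; s = True; b = True; k = True; p = True; d = False

  (1) {p, s, r}: 2 true — at least one ✓
  (2) r=F, p=T — not both ✓
  (3) {h, k, r}: 1 true — at most one ✓
  (4) {r, d, k}: 1 true — exactly one ✓
  (5) {b, d}: 1/2 true — not all ✓
  (6) {s, b}: 2 true — at least one ✓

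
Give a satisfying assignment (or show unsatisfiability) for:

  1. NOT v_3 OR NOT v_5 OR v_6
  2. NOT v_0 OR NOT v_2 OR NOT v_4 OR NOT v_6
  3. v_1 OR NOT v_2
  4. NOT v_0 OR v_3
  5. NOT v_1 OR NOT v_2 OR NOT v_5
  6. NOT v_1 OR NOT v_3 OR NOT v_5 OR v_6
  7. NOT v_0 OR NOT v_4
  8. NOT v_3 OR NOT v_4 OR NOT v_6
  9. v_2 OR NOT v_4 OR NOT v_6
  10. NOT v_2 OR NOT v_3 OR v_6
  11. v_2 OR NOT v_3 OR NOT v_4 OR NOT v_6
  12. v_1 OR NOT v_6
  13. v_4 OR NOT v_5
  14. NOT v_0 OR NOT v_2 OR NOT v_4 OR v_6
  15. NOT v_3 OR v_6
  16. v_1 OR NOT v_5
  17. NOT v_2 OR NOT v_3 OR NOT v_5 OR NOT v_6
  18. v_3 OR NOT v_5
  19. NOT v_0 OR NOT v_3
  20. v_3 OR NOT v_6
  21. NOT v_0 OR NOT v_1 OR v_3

v_0 = False, v_1 = True, v_2 = False, v_3 = False, v_4 = False, v_5 = False, v_6 = False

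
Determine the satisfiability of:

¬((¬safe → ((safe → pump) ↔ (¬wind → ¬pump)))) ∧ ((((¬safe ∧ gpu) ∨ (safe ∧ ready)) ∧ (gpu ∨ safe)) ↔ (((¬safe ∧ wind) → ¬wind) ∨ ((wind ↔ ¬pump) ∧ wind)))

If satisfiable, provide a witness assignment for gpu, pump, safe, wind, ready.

gpu = True; pump = True; safe = False; wind = False; ready = False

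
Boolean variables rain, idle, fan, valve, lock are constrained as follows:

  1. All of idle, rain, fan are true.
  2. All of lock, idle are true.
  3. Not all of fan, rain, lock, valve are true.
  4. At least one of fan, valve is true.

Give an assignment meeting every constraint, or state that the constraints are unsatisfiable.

rain = True; idle = True; fan = True; valve = False; lock = True

  (1) {idle, rain, fan}: all 3 true ✓
  (2) {lock, idle}: all 2 true ✓
  (3) {fan, rain, lock, valve}: 3/4 true — not all ✓
  (4) {fan, valve}: 1 true — at least one ✓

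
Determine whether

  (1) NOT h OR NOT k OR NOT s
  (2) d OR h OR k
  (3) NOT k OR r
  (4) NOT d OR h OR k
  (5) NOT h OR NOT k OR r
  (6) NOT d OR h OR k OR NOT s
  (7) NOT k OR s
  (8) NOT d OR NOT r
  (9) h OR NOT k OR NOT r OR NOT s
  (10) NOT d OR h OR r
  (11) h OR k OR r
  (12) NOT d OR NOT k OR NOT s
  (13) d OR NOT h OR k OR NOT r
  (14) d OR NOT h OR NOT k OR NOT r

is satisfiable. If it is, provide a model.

s = True; k = False; r = False; h = True; d = False

Set s = True.
Try k = True:
  (NOT h OR NOT k OR NOT s) forces h = False.
  (NOT k OR r) forces r = True.
  clause (h OR NOT k OR NOT r OR NOT s) is falsified — backtrack.
So k = False.
Try r = True:
  (NOT d OR NOT r) forces d = False.
  (d OR h OR k) forces h = True.
  clause (d OR NOT h OR k OR NOT r) is falsified — backtrack.
So r = False.
  then (h OR k OR r) forces h = True.
Set d = False.
All clauses satisfied.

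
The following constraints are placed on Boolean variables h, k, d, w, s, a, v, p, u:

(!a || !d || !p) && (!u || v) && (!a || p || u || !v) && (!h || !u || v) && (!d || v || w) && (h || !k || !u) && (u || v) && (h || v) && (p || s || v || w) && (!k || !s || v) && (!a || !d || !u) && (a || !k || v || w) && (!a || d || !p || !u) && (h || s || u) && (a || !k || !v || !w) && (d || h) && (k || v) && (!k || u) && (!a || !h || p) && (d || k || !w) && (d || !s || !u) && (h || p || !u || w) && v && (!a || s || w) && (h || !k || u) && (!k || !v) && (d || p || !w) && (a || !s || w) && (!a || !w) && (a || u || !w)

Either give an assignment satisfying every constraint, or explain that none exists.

Unit clause (v) forces v = True.
In (!k || !v) only !k is left, so k = False.
Set h = True.
Set d = True.
Set w = False.
Try s = True:
  (a || !s || w) forces a = True.
  (!a || !d || !p) forces p = False.
  clause (!a || !h || p) is falsified — backtrack.
So s = False.
  then (!a || s || w) forces a = False.
Set p = False.
Set u = False.
All clauses satisfied.

h: True; k: False; d: True; w: False; s: False; a: False; v: True; p: False; u: False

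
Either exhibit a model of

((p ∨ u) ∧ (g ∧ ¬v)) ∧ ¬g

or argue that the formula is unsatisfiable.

Unsatisfiable

Case g = True: the conjunct ¬g is False.
Case g = False: the conjunct g is False.
Both cases fail — unsatisfiable.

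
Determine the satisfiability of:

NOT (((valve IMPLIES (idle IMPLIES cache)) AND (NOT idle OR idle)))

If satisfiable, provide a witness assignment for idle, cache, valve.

idle = True; cache = False; valve = True

  NOT (((valve IMPLIES (idle IMPLIES cache)) AND (NOT idle OR idle))) = True
    (valve IMPLIES (idle IMPLIES cache)) AND (NOT idle OR idle) = False
      valve IMPLIES (idle IMPLIES cache) = False
        idle IMPLIES cache = False
      NOT idle OR idle = True
        NOT idle = False
The formula evaluates to True.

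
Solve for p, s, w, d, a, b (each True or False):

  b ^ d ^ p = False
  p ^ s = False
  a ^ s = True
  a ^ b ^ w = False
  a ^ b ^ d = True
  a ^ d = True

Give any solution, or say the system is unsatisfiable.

p=F, s=F, w=T, d=F, a=T, b=F

b ^ d ^ p = F ^ F ^ F = False ✓
p ^ s = F ^ F = False ✓
a ^ s = T ^ F = True ✓
a ^ b ^ w = T ^ F ^ T = False ✓
a ^ b ^ d = T ^ F ^ F = True ✓
a ^ d = T ^ F = True ✓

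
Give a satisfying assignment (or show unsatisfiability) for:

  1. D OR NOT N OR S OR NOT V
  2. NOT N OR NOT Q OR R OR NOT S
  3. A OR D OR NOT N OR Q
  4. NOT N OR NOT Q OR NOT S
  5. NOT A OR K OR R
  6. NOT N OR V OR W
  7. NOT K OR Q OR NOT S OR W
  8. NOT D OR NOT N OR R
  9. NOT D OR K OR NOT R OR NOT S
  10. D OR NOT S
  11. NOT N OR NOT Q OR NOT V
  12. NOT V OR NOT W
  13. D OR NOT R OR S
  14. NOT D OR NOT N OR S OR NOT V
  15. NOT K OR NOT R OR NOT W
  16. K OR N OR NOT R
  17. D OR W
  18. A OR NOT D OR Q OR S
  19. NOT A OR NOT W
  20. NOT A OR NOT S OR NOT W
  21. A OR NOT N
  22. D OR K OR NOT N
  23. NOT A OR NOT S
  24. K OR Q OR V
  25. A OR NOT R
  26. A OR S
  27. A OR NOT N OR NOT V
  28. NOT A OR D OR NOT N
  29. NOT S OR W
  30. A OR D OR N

V = True, A = True, Q = False, N = False, R = True, D = True, K = True, W = False, S = False

Set V = True.
  then (NOT V OR NOT W) forces W = False.
  then (D OR W) forces D = True.
  then (NOT S OR W) forces S = False.
  then (NOT D OR NOT N OR S OR NOT V) forces N = False.
  then (A OR S) forces A = True.
Set Q = False.
Set R = True.
  then (K OR N OR NOT R) forces K = True.
All clauses satisfied.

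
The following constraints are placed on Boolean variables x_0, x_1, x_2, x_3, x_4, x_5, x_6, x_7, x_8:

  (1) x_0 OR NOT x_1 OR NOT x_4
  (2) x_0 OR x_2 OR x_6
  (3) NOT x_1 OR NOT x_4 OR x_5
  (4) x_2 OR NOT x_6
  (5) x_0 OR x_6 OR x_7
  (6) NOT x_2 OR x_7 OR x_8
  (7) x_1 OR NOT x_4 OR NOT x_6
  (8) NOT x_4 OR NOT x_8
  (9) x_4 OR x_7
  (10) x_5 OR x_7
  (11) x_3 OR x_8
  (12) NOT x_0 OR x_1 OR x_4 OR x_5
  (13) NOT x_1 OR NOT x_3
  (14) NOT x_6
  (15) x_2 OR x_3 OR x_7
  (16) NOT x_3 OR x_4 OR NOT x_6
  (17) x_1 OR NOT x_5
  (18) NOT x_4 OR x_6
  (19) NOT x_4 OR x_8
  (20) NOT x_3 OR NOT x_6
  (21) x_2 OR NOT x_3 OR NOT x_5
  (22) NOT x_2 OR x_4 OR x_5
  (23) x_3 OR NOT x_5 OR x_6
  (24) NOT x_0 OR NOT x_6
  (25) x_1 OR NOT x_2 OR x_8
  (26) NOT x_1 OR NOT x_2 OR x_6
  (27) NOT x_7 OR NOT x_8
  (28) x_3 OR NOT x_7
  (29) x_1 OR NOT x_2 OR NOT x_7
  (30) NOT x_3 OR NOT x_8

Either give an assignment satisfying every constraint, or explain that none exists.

Unsatisfiable — no assignment works.

Case x_6 = True:
  Clause (NOT x_6) is falsified — contradiction.
Case x_6 = False:
  (NOT x_4 OR x_6) forces x_4 = False.
  (x_4 OR x_7) forces x_7 = True.
  (NOT x_7 OR NOT x_8) forces x_8 = False.
  (x_3 OR x_8) forces x_3 = True.
  (NOT x_1 OR NOT x_3) forces x_1 = False.
  (x_1 OR NOT x_5) forces x_5 = False.
  (NOT x_0 OR x_1 OR x_4 OR x_5) forces x_0 = False.
  (x_0 OR x_2 OR x_6) forces x_2 = True.
  Clause (NOT x_2 OR x_4 OR x_5) is falsified — contradiction.
Both cases fail, so the formula is unsatisfiable.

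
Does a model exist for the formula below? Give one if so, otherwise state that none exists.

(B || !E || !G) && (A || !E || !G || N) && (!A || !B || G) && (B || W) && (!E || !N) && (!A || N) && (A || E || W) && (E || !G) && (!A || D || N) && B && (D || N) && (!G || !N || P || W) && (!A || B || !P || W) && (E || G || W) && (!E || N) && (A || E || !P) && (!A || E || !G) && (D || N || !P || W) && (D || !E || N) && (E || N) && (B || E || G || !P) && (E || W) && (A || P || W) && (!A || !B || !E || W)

D = False, G = False, N = True, E = False, A = False, P = False, W = True, B = True

Unit clause (B) forces B = True.
Set D = False.
  then (D || N) forces N = True.
  then (!E || !N) forces E = False.
  then (E || !G) forces G = False.
  then (E || G || W) forces W = True.
  then (!A || !B || G) forces A = False.
  then (A || E || !P) forces P = False.
All clauses satisfied.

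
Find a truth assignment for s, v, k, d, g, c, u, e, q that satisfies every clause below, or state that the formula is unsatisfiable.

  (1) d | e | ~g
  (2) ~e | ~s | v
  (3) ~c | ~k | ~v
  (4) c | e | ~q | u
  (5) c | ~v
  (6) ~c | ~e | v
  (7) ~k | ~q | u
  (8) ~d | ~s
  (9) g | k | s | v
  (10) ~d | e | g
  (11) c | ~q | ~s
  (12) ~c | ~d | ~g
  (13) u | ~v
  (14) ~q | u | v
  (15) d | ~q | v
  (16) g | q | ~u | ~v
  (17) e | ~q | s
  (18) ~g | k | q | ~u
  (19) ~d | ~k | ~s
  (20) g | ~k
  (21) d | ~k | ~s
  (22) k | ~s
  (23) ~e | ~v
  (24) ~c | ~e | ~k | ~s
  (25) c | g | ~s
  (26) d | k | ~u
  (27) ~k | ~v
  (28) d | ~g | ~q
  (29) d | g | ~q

s: False, v: False, k: True, d: True, g: True, c: False, u: False, e: False, q: False

Try s = True:
  (~d | ~s) forces d = False.
  (d | ~k | ~s) forces k = False.
  clause (k | ~s) is falsified — backtrack.
So s = False.
Set v = False.
Set k = True.
  then (g | ~k) forces g = True.
Set d = True.
  then (~c | ~d | ~g) forces c = False.
Set u = False.
  then (~k | ~q | u) forces q = False.
Set e = False.
All clauses satisfied.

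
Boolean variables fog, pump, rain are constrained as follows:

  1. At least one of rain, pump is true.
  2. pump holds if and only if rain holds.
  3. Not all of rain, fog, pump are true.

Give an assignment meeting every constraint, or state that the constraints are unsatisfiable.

fog = False, pump = True, rain = True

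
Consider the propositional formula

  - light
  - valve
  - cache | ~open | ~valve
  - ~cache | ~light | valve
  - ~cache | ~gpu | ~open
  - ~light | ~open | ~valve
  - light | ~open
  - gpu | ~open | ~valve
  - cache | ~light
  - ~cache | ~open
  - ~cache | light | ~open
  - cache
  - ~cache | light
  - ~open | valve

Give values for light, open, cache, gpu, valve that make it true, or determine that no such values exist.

light=T, open=F, cache=T, gpu=F, valve=T

Unit clause (light) forces light = True.
Unit clause (valve) forces valve = True.
In (~light | ~open | ~valve) only ~open is left, so open = False.
In (cache | ~light) only cache is left, so cache = True.
Set gpu = False.
All clauses satisfied.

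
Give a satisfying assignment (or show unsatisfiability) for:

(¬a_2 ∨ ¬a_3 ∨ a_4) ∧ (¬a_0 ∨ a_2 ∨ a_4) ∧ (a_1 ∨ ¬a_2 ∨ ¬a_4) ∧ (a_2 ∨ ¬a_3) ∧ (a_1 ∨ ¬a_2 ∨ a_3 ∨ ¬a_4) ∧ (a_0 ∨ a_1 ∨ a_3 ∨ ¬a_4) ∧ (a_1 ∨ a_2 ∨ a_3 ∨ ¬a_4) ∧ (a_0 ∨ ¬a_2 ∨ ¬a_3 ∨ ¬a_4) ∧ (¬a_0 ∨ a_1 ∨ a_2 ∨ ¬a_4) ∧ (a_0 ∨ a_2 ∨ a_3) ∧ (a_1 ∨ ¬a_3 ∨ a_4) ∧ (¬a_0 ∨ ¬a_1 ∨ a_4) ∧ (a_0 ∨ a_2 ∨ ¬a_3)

a_0 = False, a_1 = True, a_2 = True, a_3 = False, a_4 = True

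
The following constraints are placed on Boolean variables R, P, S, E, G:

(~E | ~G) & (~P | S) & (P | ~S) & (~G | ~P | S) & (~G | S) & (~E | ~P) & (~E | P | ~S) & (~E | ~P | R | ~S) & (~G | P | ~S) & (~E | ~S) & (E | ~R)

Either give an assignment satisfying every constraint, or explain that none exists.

R = False; P = True; S = True; E = False; G = False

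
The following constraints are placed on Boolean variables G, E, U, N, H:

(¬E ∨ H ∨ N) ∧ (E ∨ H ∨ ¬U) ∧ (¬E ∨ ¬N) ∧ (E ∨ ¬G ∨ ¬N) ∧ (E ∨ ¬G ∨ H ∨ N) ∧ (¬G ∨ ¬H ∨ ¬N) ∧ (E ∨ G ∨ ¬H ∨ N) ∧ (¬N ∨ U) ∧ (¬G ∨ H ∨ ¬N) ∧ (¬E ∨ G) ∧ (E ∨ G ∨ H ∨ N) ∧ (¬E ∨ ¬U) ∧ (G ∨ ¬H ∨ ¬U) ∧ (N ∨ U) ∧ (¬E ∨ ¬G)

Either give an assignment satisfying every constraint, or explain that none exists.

Set G = True.
  then (¬E ∨ ¬G) forces E = False.
  then (E ∨ ¬G ∨ ¬N) forces N = False.
  then (E ∨ ¬G ∨ H ∨ N) forces H = True.
  then (N ∨ U) forces U = True.
All clauses satisfied.

G = True, E = False, U = True, N = False, H = True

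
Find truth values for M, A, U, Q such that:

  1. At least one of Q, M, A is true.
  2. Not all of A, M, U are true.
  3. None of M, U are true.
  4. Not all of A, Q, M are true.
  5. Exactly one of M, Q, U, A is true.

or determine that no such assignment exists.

M=F; A=F; U=F; Q=T

  (1) {Q, M, A}: 1 true — at least one ✓
  (2) {A, M, U}: 0/3 true — not all ✓
  (3) {M, U}: 0 true — none ✓
  (4) {A, Q, M}: 1/3 true — not all ✓
  (5) {M, Q, U, A}: 1 true — exactly one ✓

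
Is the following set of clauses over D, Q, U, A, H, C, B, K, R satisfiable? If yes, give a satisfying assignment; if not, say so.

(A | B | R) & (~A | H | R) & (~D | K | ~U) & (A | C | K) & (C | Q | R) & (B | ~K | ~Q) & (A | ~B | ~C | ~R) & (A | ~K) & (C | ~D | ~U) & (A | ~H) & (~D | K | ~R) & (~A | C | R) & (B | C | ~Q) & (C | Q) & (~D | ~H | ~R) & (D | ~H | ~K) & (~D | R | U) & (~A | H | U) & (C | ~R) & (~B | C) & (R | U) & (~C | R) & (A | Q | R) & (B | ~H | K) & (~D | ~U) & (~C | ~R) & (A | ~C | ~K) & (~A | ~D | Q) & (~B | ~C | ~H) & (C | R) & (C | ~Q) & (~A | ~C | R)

The formula is unsatisfiable.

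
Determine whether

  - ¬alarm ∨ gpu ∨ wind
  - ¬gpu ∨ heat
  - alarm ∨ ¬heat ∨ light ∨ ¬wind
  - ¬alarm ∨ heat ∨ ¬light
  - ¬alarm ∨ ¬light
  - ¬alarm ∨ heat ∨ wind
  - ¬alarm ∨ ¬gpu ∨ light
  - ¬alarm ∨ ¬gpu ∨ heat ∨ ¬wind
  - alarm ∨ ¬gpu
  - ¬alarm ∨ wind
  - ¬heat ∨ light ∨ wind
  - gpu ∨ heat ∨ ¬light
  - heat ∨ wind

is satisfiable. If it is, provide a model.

Set wind = True.
Set heat = False.
  then (¬gpu ∨ heat) forces gpu = False.
  then (gpu ∨ heat ∨ ¬light) forces light = False.
Set alarm = True.
All clauses satisfied.

wind = True, heat = False, alarm = True, gpu = False, light = False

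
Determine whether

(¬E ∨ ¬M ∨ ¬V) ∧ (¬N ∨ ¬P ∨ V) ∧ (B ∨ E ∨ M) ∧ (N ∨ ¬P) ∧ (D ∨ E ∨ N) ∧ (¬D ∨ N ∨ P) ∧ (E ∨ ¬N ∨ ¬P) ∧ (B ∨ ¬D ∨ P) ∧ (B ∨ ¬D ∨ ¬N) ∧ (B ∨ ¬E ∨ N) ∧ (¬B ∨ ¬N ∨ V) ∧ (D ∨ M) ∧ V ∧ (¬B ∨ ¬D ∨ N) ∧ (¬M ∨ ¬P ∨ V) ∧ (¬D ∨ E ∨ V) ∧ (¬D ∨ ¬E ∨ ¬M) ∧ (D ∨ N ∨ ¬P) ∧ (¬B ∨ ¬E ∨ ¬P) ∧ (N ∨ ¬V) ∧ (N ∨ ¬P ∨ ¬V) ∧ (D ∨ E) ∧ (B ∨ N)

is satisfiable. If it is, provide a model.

Unit clause (V) forces V = True.
In (N ∨ ¬V) only N is left, so N = True.
Set M = True.
  then (¬E ∨ ¬M ∨ ¬V) forces E = False.
  then (E ∨ ¬N ∨ ¬P) forces P = False.
  then (D ∨ E) forces D = True.
  then (B ∨ ¬D ∨ P) forces B = True.
All clauses satisfied.

M=T, V=T, P=F, D=T, N=T, B=T, E=F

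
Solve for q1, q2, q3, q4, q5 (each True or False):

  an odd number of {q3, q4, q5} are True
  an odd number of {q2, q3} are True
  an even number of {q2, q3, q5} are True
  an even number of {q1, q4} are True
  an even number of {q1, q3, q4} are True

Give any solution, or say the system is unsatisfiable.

q1 = False, q2 = True, q3 = False, q4 = False, q5 = True

{q3, q4, q5}: 1 true → odd ✓
{q2, q3}: 1 true → odd ✓
{q2, q3, q5}: 2 true → even ✓
{q1, q4}: 0 true → even ✓
{q1, q3, q4}: 0 true → even ✓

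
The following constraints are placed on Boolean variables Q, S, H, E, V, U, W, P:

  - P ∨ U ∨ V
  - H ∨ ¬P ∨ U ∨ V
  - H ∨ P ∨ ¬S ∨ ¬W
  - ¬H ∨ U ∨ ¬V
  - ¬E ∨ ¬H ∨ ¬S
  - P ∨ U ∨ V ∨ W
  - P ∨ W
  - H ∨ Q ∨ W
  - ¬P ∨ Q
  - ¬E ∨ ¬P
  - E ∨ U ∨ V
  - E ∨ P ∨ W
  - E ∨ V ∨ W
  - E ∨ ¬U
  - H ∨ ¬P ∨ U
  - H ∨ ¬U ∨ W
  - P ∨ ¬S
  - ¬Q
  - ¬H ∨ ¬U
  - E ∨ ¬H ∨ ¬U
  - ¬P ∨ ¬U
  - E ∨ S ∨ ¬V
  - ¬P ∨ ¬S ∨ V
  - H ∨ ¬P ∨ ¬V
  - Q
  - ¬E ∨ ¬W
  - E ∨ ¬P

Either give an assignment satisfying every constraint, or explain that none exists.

Case Q = True:
  Clause (¬Q) is falsified — contradiction.
Case Q = False:
  Clause (Q) is falsified — contradiction.
Both cases fail, so the formula is unsatisfiable.

Unsatisfiable — no assignment works.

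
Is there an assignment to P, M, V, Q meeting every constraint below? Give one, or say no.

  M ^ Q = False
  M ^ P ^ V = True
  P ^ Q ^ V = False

No satisfying assignment exists.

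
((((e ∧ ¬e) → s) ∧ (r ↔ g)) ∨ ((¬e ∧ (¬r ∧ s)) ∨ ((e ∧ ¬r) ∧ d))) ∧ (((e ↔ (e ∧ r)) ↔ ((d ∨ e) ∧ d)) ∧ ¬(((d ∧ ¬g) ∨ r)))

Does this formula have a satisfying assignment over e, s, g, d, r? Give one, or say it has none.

e = True, s = True, g = False, d = False, r = False

  (((e ∧ ¬e) → s) ∧ (r ↔ g)) ∨ ((¬e ∧ (¬r ∧ s)) ∨ ((e ∧ ¬r) ∧ d)) = True
    ((e ∧ ¬e) → s) ∧ (r ↔ g) = True
      (e ∧ ¬e) → s = True
        e ∧ ¬e = False
          ¬e = False
      r ↔ g = True
    (¬e ∧ (¬r ∧ s)) ∨ ((e ∧ ¬r) ∧ d) = False
      ¬e ∧ (¬r ∧ s) = False
        ¬e = False
        ¬r ∧ s = True
          ¬r = True
      (e ∧ ¬r) ∧ d = False
        e ∧ ¬r = True
          ¬r = True
  ((e ↔ (e ∧ r)) ↔ ((d ∨ e) ∧ d)) ∧ ¬(((d ∧ ¬g) ∨ r)) = True
    (e ↔ (e ∧ r)) ↔ ((d ∨ e) ∧ d) = True
      e ↔ (e ∧ r) = False
        e ∧ r = False
      (d ∨ e) ∧ d = False
        d ∨ e = True
    ¬(((d ∧ ¬g) ∨ r)) = True
      (d ∧ ¬g) ∨ r = False
        d ∧ ¬g = False
          ¬g = True
Both conjuncts True, so the formula holds.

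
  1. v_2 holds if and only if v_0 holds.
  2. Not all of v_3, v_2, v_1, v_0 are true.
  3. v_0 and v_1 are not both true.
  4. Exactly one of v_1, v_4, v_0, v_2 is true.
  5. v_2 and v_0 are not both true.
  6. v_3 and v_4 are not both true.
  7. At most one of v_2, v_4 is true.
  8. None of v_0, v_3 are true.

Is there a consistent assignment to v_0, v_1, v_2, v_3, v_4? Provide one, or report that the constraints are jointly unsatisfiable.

v_0: False, v_1: True, v_2: False, v_3: False, v_4: False

  (1) v_2=F, v_0=F — same ✓
  (2) {v_3, v_2, v_1, v_0}: 1/4 true — not all ✓
  (3) v_0=F, v_1=T — not both ✓
  (4) {v_1, v_4, v_0, v_2}: 1 true — exactly one ✓
  (5) v_2=F, v_0=F — not both ✓
  (6) v_3=F, v_4=F — not both ✓
  (7) {v_2, v_4}: 0 true — at most one ✓
  (8) {v_0, v_3}: 0 true — none ✓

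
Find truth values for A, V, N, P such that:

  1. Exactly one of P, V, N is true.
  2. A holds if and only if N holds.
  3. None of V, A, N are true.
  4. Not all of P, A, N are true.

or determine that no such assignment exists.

A = False, V = False, N = False, P = True

  (1) {P, V, N}: 1 true — exactly one ✓
  (2) A=F, N=F — same ✓
  (3) {V, A, N}: 0 true — none ✓
  (4) {P, A, N}: 1/3 true — not all ✓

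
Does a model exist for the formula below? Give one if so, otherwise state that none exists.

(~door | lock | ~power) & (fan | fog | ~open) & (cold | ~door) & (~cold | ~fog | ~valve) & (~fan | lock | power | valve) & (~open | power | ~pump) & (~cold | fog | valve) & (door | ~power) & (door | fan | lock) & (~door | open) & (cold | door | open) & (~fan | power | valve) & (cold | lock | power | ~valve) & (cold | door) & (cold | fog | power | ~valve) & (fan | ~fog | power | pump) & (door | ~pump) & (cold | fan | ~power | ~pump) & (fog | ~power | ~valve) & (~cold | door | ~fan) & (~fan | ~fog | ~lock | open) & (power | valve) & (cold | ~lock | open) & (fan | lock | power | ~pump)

Set power = True.
  then (door | ~power) forces door = True.
  then (~door | open) forces open = True.
  then (~door | lock | ~power) forces lock = True.
  then (cold | ~door) forces cold = True.
Set fog = True.
  then (~cold | ~fog | ~valve) forces valve = False.
Set fan = True.
Set pump = False.
All clauses satisfied.

power = True, cold = True, fog = True, fan = True, lock = True, door = True, open = True, pump = False, valve = False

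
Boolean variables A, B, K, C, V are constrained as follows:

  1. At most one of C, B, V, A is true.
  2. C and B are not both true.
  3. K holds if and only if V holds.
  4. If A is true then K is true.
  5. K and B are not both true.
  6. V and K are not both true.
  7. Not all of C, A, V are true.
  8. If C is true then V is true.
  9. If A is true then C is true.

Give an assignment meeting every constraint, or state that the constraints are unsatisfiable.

A = False; B = False; K = False; C = False; V = False

  (1) {C, B, V, A}: 0 true — at most one ✓
  (2) C=F, B=F — not both ✓
  (3) K=F, V=F — same ✓
  (4) A=F ⇒ K: vacuous ✓
  (5) K=F, B=F — not both ✓
  (6) V=F, K=F — not both ✓
  (7) {C, A, V}: 0/3 true — not all ✓
  (8) C=F ⇒ V: vacuous ✓
  (9) A=F ⇒ C: vacuous ✓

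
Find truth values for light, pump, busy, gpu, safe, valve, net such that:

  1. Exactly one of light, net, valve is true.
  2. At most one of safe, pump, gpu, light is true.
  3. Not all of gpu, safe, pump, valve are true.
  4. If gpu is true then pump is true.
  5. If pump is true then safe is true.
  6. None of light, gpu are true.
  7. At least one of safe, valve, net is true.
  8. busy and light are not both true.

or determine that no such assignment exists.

light=F, pump=F, busy=T, gpu=F, safe=T, valve=T, net=F

  (1) {light, net, valve}: 1 true — exactly one ✓
  (2) {safe, pump, gpu, light}: 1 true — at most one ✓
  (3) {gpu, safe, pump, valve}: 2/4 true — not all ✓
  (4) gpu=F ⇒ pump: vacuous ✓
  (5) pump=F ⇒ safe: vacuous ✓
  (6) {light, gpu}: 0 true — none ✓
  (7) {safe, valve, net}: 2 true — at least one ✓
  (8) busy=T, light=F — not both ✓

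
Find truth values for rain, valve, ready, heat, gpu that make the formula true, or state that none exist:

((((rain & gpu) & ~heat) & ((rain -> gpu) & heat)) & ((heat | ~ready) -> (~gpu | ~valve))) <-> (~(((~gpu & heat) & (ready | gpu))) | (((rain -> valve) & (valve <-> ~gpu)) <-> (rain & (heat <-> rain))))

rain=F, valve=T, ready=T, heat=T, gpu=F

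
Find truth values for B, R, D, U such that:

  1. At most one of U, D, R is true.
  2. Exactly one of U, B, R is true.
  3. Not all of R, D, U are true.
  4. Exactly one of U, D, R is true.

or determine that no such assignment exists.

B = False, R = False, D = False, U = True

  (1) {U, D, R}: 1 true — at most one ✓
  (2) {U, B, R}: 1 true — exactly one ✓
  (3) {R, D, U}: 1/3 true — not all ✓
  (4) {U, D, R}: 1 true — exactly one ✓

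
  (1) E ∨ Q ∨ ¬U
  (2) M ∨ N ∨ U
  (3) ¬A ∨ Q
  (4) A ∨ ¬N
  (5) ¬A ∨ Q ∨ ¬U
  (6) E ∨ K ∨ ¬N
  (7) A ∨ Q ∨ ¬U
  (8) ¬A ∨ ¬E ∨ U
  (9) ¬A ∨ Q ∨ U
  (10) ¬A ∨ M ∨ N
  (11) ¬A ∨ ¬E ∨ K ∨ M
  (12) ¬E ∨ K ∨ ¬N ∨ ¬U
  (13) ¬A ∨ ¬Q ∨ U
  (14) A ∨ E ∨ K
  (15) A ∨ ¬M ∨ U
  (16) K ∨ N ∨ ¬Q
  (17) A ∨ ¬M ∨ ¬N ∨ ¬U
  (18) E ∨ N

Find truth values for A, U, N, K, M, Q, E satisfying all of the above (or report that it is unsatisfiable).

Set A = False.
  then (A ∨ ¬N) forces N = False.
  then (E ∨ N) forces E = True.
Try U = False:
  (M ∨ N ∨ U) forces M = True.
  clause (A ∨ ¬M ∨ U) is falsified — backtrack.
So U = True.
  then (A ∨ Q ∨ ¬U) forces Q = True.
  then (K ∨ N ∨ ¬Q) forces K = True.
Set M = False.
All clauses satisfied.

A=F; U=T; N=F; K=T; M=F; Q=T; E=T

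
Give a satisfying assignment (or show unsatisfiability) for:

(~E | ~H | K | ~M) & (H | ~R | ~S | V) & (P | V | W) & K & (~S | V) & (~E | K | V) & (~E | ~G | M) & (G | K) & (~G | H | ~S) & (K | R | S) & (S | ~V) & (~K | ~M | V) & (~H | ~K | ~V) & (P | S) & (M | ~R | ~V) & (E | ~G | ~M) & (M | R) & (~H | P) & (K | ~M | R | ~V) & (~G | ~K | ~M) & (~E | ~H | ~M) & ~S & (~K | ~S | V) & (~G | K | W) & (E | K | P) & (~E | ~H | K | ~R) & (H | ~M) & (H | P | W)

W=T, K=T, R=T, S=F, P=T, E=F, V=F, G=F, M=F, H=T

Unit clause (K) forces K = True.
Unit clause (~S) forces S = False.
In (S | ~V) only ~V is left, so V = False.
In (~K | ~M | V) only ~M is left, so M = False.
In (P | S) only P is left, so P = True.
In (M | R) only R is left, so R = True.
Set W = True.
Set E = False.
Set G = False.
Set H = True.
All clauses satisfied.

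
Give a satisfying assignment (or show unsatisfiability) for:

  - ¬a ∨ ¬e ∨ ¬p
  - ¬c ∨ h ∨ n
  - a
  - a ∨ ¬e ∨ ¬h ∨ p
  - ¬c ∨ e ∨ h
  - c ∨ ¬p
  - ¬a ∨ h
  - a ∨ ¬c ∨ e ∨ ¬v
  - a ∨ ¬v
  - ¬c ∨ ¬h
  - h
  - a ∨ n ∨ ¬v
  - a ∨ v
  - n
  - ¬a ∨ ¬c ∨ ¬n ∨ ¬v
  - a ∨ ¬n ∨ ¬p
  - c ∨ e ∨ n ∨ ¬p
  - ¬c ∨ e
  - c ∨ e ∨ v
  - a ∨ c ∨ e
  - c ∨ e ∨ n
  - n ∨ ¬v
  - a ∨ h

Unit clause (a) forces a = True.
In (¬a ∨ h) only h is left, so h = True.
In (¬c ∨ ¬h) only ¬c is left, so c = False.
Unit clause (n) forces n = True.
In (c ∨ ¬p) only ¬p is left, so p = False.
Set e = True.
Set v = True.
All clauses satisfied.

e=T, a=T, n=T, h=T, v=T, c=F, p=F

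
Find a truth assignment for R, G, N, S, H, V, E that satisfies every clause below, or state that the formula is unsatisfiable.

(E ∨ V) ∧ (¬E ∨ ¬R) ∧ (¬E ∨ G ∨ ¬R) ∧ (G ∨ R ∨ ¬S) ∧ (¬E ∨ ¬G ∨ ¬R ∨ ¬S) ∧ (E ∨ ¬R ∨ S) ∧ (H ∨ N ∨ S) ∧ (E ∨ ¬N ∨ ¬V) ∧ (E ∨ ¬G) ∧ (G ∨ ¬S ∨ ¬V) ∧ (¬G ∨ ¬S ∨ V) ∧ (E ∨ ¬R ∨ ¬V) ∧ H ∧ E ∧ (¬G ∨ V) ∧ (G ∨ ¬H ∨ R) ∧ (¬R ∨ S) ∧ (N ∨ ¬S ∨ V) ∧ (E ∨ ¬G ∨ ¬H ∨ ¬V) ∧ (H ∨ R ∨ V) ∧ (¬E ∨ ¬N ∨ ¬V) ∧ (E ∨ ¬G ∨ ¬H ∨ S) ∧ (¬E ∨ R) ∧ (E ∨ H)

Unsatisfiable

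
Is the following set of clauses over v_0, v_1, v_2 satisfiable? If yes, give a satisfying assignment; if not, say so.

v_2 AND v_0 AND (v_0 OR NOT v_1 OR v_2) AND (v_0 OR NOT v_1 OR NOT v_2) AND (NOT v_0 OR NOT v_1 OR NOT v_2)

Unit clause (v_2) forces v_2 = True.
Unit clause (v_0) forces v_0 = True.
In (NOT v_0 OR NOT v_1 OR NOT v_2) only NOT v_1 is left, so v_1 = False.
Check each clause:
  (v_2): v_2 holds.
  (v_0): v_0 holds.
  (v_0 OR NOT v_1 OR v_2): v_0 holds.
  (v_0 OR NOT v_1 OR NOT v_2): v_0 holds.
  (NOT v_0 OR NOT v_1 OR NOT v_2): NOT v_1 holds.
All clauses satisfied.

v_0=T; v_1=F; v_2=T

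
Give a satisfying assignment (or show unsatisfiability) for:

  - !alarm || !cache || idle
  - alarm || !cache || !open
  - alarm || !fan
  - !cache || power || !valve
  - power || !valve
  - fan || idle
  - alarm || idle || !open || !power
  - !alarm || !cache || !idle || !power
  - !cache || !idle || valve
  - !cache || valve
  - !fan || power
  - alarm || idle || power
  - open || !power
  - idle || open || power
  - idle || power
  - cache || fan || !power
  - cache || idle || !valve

Set alarm = True.
Set fan = True.
  then (!fan || power) forces power = True.
  then (open || !power) forces open = True.
Set valve = True.
Try idle = False:
  (!alarm || !cache || idle) forces cache = False.
  clause (cache || idle || !valve) is falsified — backtrack.
So idle = True.
  then (!alarm || !cache || !idle || !power) forces cache = False.
All clauses satisfied.

alarm = True, fan = True, valve = True, power = True, idle = True, open = True, cache = False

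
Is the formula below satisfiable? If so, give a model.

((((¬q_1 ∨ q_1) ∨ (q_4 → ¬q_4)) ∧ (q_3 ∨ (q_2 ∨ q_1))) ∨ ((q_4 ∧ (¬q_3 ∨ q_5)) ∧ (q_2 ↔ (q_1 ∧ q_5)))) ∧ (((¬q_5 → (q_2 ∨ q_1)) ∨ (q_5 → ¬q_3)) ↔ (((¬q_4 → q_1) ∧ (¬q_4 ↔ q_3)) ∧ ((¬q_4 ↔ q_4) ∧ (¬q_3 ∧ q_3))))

The conjunct ((¬q_5 → (q_2 ∨ q_1)) ∨ (q_5 → ¬q_3)) ↔ (((¬q_4 → q_1) ∧ (¬q_4 ↔ q_3)) ∧ ((¬q_4 ↔ q_4) ∧ (¬q_3 ∧ q_3))) is unsatisfiable on its own:
  q_3 = True: simplifies to ¬(((¬q_5 → (q_2 ∨ q_1)) ∨ ¬q_5)).
    q_5 = True: this becomes ¬((True ∨ False)) = False.
    q_5 = False: this becomes ¬(((q_2 ∨ q_1) ∨ True)) = False.
  q_3 = False: this becomes ((¬q_5 → (q_2 ∨ q_1)) ∨ True) ↔ (((¬q_4 → q_1) ∧ q_4) ∧ False) = False.
So the whole conjunction is unsatisfiable.

UNSATISFIABLE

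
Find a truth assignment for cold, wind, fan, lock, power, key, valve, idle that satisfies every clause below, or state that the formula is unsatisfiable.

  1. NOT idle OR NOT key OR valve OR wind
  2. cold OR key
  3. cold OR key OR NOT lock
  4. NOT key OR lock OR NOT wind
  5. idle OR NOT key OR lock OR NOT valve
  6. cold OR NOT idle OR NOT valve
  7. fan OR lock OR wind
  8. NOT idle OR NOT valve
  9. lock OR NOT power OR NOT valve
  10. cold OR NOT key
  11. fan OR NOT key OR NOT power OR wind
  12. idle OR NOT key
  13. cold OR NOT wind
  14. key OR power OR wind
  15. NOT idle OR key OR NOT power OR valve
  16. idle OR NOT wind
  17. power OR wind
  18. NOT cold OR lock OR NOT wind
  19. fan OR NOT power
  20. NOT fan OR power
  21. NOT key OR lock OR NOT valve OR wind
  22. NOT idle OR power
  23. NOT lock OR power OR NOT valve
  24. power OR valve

cold = True, wind = False, fan = True, lock = True, power = True, key = False, valve = False, idle = False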